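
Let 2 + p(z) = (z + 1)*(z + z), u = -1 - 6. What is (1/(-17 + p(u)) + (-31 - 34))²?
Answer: 17842176/4225 ≈ 4223.0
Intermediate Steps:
u = -7
p(z) = -2 + 2*z*(1 + z) (p(z) = -2 + (z + 1)*(z + z) = -2 + (1 + z)*(2*z) = -2 + 2*z*(1 + z))
(1/(-17 + p(u)) + (-31 - 34))² = (1/(-17 + (-2 + 2*(-7) + 2*(-7)²)) + (-31 - 34))² = (1/(-17 + (-2 - 14 + 2*49)) - 65)² = (1/(-17 + (-2 - 14 + 98)) - 65)² = (1/(-17 + 82) - 65)² = (1/65 - 65)² = (-4224/65)² = 17842176/4225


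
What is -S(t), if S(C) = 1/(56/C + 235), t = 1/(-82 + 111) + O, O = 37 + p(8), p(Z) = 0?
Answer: -537/127007 ≈ -0.0042281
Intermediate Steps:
O = 37 (O = 37 + 0 = 37)
t = 1074/29 (t = 1/(-82 + 111) + 37 = 1/29 + 37 = 1074/29 ≈ 37.034)
S(C) = 1/(235 + 56/C)
-S(t) = -1074/(29*(56 + 235*(1074/29))) = -1074/(29*(56 + 252390/29)) = -1074/(29*254014/29) = -1074*29/(29*254014) = -1*537/127007 = -537/127007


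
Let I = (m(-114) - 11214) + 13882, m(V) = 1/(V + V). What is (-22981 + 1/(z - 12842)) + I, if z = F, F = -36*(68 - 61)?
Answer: -30321546769/1492716 ≈ -20313.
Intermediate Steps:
m(V) = 1/(2*V)
F = -252 (F = -36*7 = -252)
z = -252
I = 608303/228 (I = ((½)/(-114) - 11214) + 13882 = ((½)*(-1/114) - 11214) + 13882 = (-1/228 - 11214) + 13882 = -2556793/228 + 13882 = 608303/228 ≈ 2668.0)
(-22981 + 1/(z - 12842)) + I = (-22981 + 1/(-252 - 12842)) + 608303/228 = (-22981 + 1/(-13094)) + 608303/228 = (-22981 - 1/13094) + 608303/228 = -300913215/13094 + 608303/228 = -30321546769/1492716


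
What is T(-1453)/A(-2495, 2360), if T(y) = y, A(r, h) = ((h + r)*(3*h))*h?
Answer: 1453/2255688000 ≈ 6.4415e-7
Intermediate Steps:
A(r, h) = 3*h**2*(h + r) (A(r, h) = (3*h*(h + r))*h = 3*h**2*(h + r))
T(-1453)/A(-2495, 2360) = -1453*1/(16708800*(2360 - 2495)) = -1453/(3*5569600*(-135)) = -1453/(-2255688000) = -1453*(-1/2255688000) = 1453/2255688000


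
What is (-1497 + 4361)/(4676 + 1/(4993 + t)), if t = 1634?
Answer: 18979728/30987853 ≈ 0.61249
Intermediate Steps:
(-1497 + 4361)/(4676 + 1/(4993 + t)) = (-1497 + 4361)/(4676 + 1/(4993 + 1634)) = 2864/(4676 + 1/6627) = 2864/(30987853/6627) = 2864*(6627/30987853) = 18979728/30987853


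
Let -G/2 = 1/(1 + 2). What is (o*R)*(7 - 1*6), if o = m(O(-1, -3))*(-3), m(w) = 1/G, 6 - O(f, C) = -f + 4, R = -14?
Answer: -63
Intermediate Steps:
G = -⅔ (G = -2/(1 + 2) = -2/3 = -2*⅓ = -⅔ ≈ -0.66667)
O(f, C) = 2 + f (O(f, C) = 6 - (-f + 4) = 6 - (4 - f) = 6 + (-4 + f) = 2 + f)
m(w) = -3/2 (m(w) = 1/(-⅔) = -3/2)
o = 9/2 (o = -3/2*(-3) = 9/2 ≈ 4.5000)
(o*R)*(7 - 1*6) = ((9/2)*(-14))*(7 - 1*6) = -63*(7 - 6) = -63*1 = -63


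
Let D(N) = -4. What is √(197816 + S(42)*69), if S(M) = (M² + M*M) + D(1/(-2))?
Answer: 2*√110243 ≈ 664.06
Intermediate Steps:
S(M) = -4 + 2*M² (S(M) = (M² + M*M) - 4 = (M² + M²) - 4 = 2*M² - 4 = -4 + 2*M²)
√(197816 + S(42)*69) = √(197816 + (-4 + 2*42²)*69) = √(197816 + (-4 + 2*1764)*69) = √(197816 + (-4 + 3528)*69) = √(197816 + 3524*69) = √(197816 + 243156) = √440972 = 2*√110243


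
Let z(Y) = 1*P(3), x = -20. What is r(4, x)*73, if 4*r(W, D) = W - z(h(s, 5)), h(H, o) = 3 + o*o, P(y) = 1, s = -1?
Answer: 219/4 ≈ 54.750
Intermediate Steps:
h(H, o) = 3 + o²
z(Y) = 1 (z(Y) = 1*1 = 1)
r(W, D) = -¼ + W/4 (r(W, D) = (W - 1*1)/4 = (W - 1)/4 = (-1 + W)/4 = -¼ + W/4)
r(4, x)*73 = (-¼ + (¼)*4)*73 = (-¼ + 1)*73 = (¾)*73 = 219/4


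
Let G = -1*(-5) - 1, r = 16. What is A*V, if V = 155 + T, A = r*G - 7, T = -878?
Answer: -41211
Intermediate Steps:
G = 4 (G = 5 - 1 = 4)
A = 57 (A = 16*4 - 7 = 64 - 7 = 57)
V = -723 (V = 155 - 878 = -723)
A*V = 57*(-723) = -41211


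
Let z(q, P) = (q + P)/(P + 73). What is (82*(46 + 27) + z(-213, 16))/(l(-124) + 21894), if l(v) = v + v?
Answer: 532557/1926494 ≈ 0.27644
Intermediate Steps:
z(q, P) = (P + q)/(73 + P)
l(v) = 2*v
(82*(46 + 27) + z(-213, 16))/(l(-124) + 21894) = (82*(46 + 27) + (16 - 213)/(73 + 16))/(2*(-124) + 21894) = (82*73 - 197/89)/(-248 + 21894) = (5986 + (1/89)*(-197))/21646 = (5986 - 197/89)*(1/21646) = (532557/89)*(1/21646) = 532557/1926494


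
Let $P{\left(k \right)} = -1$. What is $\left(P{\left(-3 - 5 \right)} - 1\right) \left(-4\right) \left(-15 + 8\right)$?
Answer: $-56$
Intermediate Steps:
$\left(P{\left(-3 - 5 \right)} - 1\right) \left(-4\right) \left(-15 + 8\right) = \left(-1 - 1\right) \left(-4\right) \left(-15 + 8\right) = \left(-2\right) \left(-4\right) \left(-7\right) = 8 \left(-7\right) = -56$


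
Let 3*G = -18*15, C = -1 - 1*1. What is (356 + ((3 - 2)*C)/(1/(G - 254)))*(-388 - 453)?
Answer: -878004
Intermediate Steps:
C = -2 (C = -1 - 1 = -2)
G = -90 (G = (-18*15)/3 = (1/3)*(-270) = -90)
(356 + ((3 - 2)*C)/(1/(G - 254)))*(-388 - 453) = (356 + ((3 - 2)*(-2))/(1/(-90 - 254)))*(-388 - 453) = (356 + (1*(-2))/(1/(-344)))*(-841) = (356 - 2/(-1/344))*(-841) = (356 - 2*(-344))*(-841) = (356 + 688)*(-841) = 1044*(-841) = -878004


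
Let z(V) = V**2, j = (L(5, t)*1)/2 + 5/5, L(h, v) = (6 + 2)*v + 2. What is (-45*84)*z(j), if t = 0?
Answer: -15120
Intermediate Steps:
L(h, v) = 2 + 8*v (L(h, v) = 8*v + 2 = 2 + 8*v)
j = 2 (j = ((2 + 8*0)*1)/2 + 5/5 = ((2 + 0)*1)*(1/2) + 5*(1/5) = (2*1)*(1/2) + 1 = 2*(1/2) + 1 = 1 + 1 = 2)
(-45*84)*z(j) = -45*84*2**2 = -3780*4 = -15120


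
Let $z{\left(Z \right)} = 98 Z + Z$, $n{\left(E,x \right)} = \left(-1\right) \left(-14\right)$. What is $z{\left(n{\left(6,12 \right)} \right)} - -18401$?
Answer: $19787$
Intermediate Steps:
$n{\left(E,x \right)} = 14$
$z{\left(Z \right)} = 99 Z$
$z{\left(n{\left(6,12 \right)} \right)} - -18401 = 99 \cdot 14 - -18401 = 1386 + 18401 = 19787$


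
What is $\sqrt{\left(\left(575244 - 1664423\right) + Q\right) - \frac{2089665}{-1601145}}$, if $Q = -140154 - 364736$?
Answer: $\frac{2 i \sqrt{953734288507}}{1547} \approx 1262.6 i$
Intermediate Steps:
$Q = -504890$
$\sqrt{\left(\left(575244 - 1664423\right) + Q\right) - \frac{2089665}{-1601145}} = \sqrt{\left(\left(575244 - 1664423\right) - 504890\right) - \frac{2089665}{-1601145}} = \sqrt{\left(-1089179 - 504890\right) - - \frac{2019}{1547}} = \sqrt{-1594069 + \frac{2019}{1547}} = \sqrt{- \frac{2466022724}{1547}} = \frac{2 i \sqrt{953734288507}}{1547}$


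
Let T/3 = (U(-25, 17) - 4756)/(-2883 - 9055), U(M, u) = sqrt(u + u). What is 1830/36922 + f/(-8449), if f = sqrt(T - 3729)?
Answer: 915/18461 - sqrt(-531271250892 - 35814*sqrt(34))/100864162 ≈ 0.049564 - 0.0072264*I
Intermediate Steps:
U(M, u) = sqrt(2)*sqrt(u) (U(M, u) = sqrt(2*u) = sqrt(2)*sqrt(u))
T = 7134/5969 - 3*sqrt(34)/11938 (T = 3*((sqrt(2)*sqrt(17) - 4756)/(-2883 - 9055)) = 3*((sqrt(34) - 4756)/(-11938)) = 3*((-4756 + sqrt(34))*(-1/11938)) = 3*(2378/5969 - sqrt(34)/11938) = 7134/5969 - 3*sqrt(34)/11938 ≈ 1.1937)
f = sqrt(-22251267/5969 - 3*sqrt(34)/11938) (f = sqrt((7134/5969 - 3*sqrt(34)/11938) - 3729) = sqrt(-22251267/5969 - 3*sqrt(34)/11938) ≈ 61.056*I)
1830/36922 + f/(-8449) = 1830/36922 + (sqrt(-531271250892 - 35814*sqrt(34))/11938)/(-8449) = 1830*(1/36922) + (sqrt(-531271250892 - 35814*sqrt(34))/11938)*(-1/8449) = 915/18461 - sqrt(-531271250892 - 35814*sqrt(34))/100864162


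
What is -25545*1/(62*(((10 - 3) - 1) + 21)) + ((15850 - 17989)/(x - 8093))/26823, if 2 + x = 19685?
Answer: -220594351426/14455853505 ≈ -15.260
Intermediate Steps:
x = 19683 (x = -2 + 19685 = 19683)
-25545*1/(62*(((10 - 3) - 1) + 21)) + ((15850 - 17989)/(x - 8093))/26823 = -25545*1/(62*(((10 - 3) - 1) + 21)) + ((15850 - 17989)/(19683 - 8093))/26823 = -25545*1/(62*((7 - 1) + 21)) - 2139/11590*(1/26823) = -25545*1/(62*(6 + 21)) - 2139*1/11590*(1/26823) = -25545/(62*27) - 2139/11590*1/26823 = -25545/1674 - 713/103626190 = -25545*1/1674 - 713/103626190 = -8515/558 - 713/103626190 = -220594351426/14455853505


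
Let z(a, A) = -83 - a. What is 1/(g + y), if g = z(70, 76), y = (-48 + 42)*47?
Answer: -1/435 ≈ -0.0022989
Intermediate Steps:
y = -282 (y = -6*47 = -282)
g = -153 (g = -83 - 1*70 = -83 - 70 = -153)
1/(g + y) = 1/(-153 - 282) = 1/(-435) = -1/435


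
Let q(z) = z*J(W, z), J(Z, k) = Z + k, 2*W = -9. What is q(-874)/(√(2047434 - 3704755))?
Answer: -767809*I*√1657321/1657321 ≈ -596.42*I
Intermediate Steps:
W = -9/2 (W = (½)*(-9) = -9/2 ≈ -4.5000)
q(z) = z*(-9/2 + z)
q(-874)/(√(2047434 - 3704755)) = ((½)*(-874)*(-9 + 2*(-874)))/(√(2047434 - 3704755)) = ((½)*(-874)*(-9 - 1748))/(√(-1657321)) = ((½)*(-874)*(-1757))/((I*√1657321)) = 767809*(-I*√1657321/1657321) = -767809*I*√1657321/1657321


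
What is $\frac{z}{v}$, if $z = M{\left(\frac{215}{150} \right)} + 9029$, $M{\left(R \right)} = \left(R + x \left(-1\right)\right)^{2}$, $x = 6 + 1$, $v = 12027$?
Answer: $\frac{8153989}{10824300} \approx 0.7533$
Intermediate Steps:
$x = 7$
$M{\left(R \right)} = \left(-7 + R\right)^{2}$ ($M{\left(R \right)} = \left(R + 7 \left(-1\right)\right)^{2} = \left(R - 7\right)^{2} = \left(-7 + R\right)^{2}$)
$z = \frac{8153989}{900}$ ($z = \left(-7 + \frac{215}{150}\right)^{2} + 9029 = \left(-7 + 215 \cdot \frac{1}{150}\right)^{2} + 9029 = \left(-7 + \frac{43}{30}\right)^{2} + 9029 = \left(- \frac{167}{30}\right)^{2} + 9029 = \frac{27889}{900} + 9029 = \frac{8153989}{900} \approx 9060.0$)
$\frac{z}{v} = \frac{8153989}{900 \cdot 12027} = \frac{8153989}{900} \cdot \frac{1}{12027} = \frac{8153989}{10824300}$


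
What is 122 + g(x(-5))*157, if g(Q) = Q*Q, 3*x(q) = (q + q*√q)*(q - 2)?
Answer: -768202/9 + 384650*I*√5/9 ≈ -85356.0 + 95567.0*I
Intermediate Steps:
x(q) = (-2 + q)*(q + q^(3/2))/3 (x(q) = ((q + q*√q)*(q - 2))/3 = ((q + q^(3/2))*(-2 + q))/3 = ((-2 + q)*(q + q^(3/2)))/3 = (-2 + q)*(q + q^(3/2))/3)
g(Q) = Q²
122 + g(x(-5))*157 = 122 + (-⅔*(-5) - (-10)*I*√5/3 + (⅓)*(-5)² + (-5)^(5/2)/3)²*157 = 122 + (10/3 - (-10)*I*√5/3 + (⅓)*25 + (25*I*√5)/3)²*157 = 122 + (10/3 + 10*I*√5/3 + 25/3 + 25*I*√5/3)²*157 = 122 + (35/3 + 35*I*√5/3)²*157 = 122 + 157*(35/3 + 35*I*√5/3)²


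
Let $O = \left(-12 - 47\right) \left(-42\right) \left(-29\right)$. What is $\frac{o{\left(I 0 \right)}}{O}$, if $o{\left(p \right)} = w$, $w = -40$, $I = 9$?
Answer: $\frac{20}{35931} \approx 0.00055662$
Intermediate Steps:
$o{\left(p \right)} = -40$
$O = -71862$ ($O = \left(-59\right) \left(-42\right) \left(-29\right) = 2478 \left(-29\right) = -71862$)
$\frac{o{\left(I 0 \right)}}{O} = - \frac{40}{-71862} = \left(-40\right) \left(- \frac{1}{71862}\right) = \frac{20}{35931}$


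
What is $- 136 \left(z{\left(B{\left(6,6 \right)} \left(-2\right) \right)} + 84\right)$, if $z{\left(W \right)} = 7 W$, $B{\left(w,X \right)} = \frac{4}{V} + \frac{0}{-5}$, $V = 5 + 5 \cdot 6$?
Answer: $- \frac{56032}{5} \approx -11206.0$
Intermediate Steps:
$V = 35$ ($V = 5 + 30 = 35$)
$B{\left(w,X \right)} = \frac{4}{35}$ ($B{\left(w,X \right)} = \frac{4}{35} + \frac{0}{-5} = 4 \cdot \frac{1}{35} + 0 \left(- \frac{1}{5}\right) = \frac{4}{35} + 0 = \frac{4}{35}$)
$- 136 \left(z{\left(B{\left(6,6 \right)} \left(-2\right) \right)} + 84\right) = - 136 \left(7 \cdot \frac{4}{35} \left(-2\right) + 84\right) = - 136 \left(7 \left(- \frac{8}{35}\right) + 84\right) = - 136 \left(- \frac{8}{5} + 84\right) = \left(-136\right) \frac{412}{5} = - \frac{56032}{5}$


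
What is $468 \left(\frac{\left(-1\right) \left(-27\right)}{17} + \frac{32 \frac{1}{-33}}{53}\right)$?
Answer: $\frac{7281924}{9911} \approx 734.73$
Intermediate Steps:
$468 \left(\frac{\left(-1\right) \left(-27\right)}{17} + \frac{32 \frac{1}{-33}}{53}\right) = 468 \left(27 \cdot \frac{1}{17} + 32 \left(- \frac{1}{33}\right) \frac{1}{53}\right) = 468 \left(\frac{27}{17} - \frac{32}{1749}\right) = 468 \cdot \frac{46679}{29733} = \frac{7281924}{9911}$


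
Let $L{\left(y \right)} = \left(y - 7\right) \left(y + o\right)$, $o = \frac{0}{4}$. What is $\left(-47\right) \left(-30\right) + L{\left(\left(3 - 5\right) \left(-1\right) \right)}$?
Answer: $1400$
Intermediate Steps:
$o = 0$ ($o = 0 \cdot \frac{1}{4} = 0$)
$L{\left(y \right)} = y \left(-7 + y\right)$ ($L{\left(y \right)} = \left(y - 7\right) \left(y + 0\right) = \left(-7 + y\right) y = y \left(-7 + y\right)$)
$\left(-47\right) \left(-30\right) + L{\left(\left(3 - 5\right) \left(-1\right) \right)} = \left(-47\right) \left(-30\right) + \left(3 - 5\right) \left(-1\right) \left(-7 + \left(3 - 5\right) \left(-1\right)\right) = 1410 + \left(-2\right) \left(-1\right) \left(-7 - -2\right) = 1410 + 2 \left(-7 + 2\right) = 1410 + 2 \left(-5\right) = 1410 - 10 = 1400$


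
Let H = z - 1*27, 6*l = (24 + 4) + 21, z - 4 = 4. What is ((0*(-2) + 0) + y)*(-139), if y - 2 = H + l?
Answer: 7367/6 ≈ 1227.8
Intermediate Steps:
z = 8 (z = 4 + 4 = 8)
l = 49/6 (l = ((24 + 4) + 21)/6 = (28 + 21)/6 = (⅙)*49 = 49/6 ≈ 8.1667)
H = -19 (H = 8 - 1*27 = 8 - 27 = -19)
y = -53/6 (y = 2 + (-19 + 49/6) = 2 - 65/6 = -53/6 ≈ -8.8333)
((0*(-2) + 0) + y)*(-139) = ((0*(-2) + 0) - 53/6)*(-139) = ((0 + 0) - 53/6)*(-139) = (0 - 53/6)*(-139) = -53/6*(-139) = 7367/6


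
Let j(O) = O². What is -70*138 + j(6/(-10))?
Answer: -241491/25 ≈ -9659.6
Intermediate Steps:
-70*138 + j(6/(-10)) = -70*138 + (6/(-10))² = -9660 + (6*(-⅒))² = -9660 + (-⅗)² = -9660 + 9/25 = -241491/25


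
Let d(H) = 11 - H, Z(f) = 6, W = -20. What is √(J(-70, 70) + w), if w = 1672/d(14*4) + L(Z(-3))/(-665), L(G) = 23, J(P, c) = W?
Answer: I*√227618195/1995 ≈ 7.5624*I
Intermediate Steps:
J(P, c) = -20
w = -222583/5985 (w = 1672/(11 - 14*4) + 23/(-665) = 1672/(11 - 1*56) + 23*(-1/665) = 1672/(11 - 56) - 23/665 = 1672/(-45) - 23/665 = 1672*(-1/45) - 23/665 = -1672/45 - 23/665 = -222583/5985 ≈ -37.190)
√(J(-70, 70) + w) = √(-20 - 222583/5985) = √(-342283/5985) = I*√227618195/1995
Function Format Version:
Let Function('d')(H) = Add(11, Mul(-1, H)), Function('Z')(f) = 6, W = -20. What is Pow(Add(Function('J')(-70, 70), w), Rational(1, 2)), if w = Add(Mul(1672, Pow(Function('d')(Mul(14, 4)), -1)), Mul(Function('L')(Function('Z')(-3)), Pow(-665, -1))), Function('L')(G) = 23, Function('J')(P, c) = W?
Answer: Mul(Rational(1, 1995), I, Pow(227618195, Rational(1, 2))) ≈ Mul(7.5624, I)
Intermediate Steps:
Function('J')(P, c) = -20
w = Rational(-222583, 5985) (w = Add(Mul(1672, Pow(Add(11, Mul(-1, Mul(14, 4))), -1)), Mul(23, Pow(-665, -1))) = Add(Mul(1672, Pow(Add(11, Mul(-1, 56)), -1)), Mul(23, Rational(-1, 665))) = Add(Mul(1672, Pow(Add(11, -56), -1)), Rational(-23, 665)) = Add(Mul(1672, Pow(-45, -1)), Rational(-23, 665)) = Add(Mul(1672, Rational(-1, 45)), Rational(-23, 665)) = Add(Rational(-1672, 45), Rational(-23, 665)) = Rational(-222583, 5985) ≈ -37.190)
Pow(Add(Function('J')(-70, 70), w), Rational(1, 2)) = Pow(Add(-20, Rational(-222583, 5985)), Rational(1, 2)) = Pow(Rational(-342283, 5985), Rational(1, 2)) = Mul(Rational(1, 1995), I, Pow(227618195, Rational(1, 2)))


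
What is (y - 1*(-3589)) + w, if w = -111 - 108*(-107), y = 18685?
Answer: 33719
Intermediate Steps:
w = 11445 (w = -111 + 11556 = 11445)
(y - 1*(-3589)) + w = (18685 - 1*(-3589)) + 11445 = (18685 + 3589) + 11445 = 22274 + 11445 = 33719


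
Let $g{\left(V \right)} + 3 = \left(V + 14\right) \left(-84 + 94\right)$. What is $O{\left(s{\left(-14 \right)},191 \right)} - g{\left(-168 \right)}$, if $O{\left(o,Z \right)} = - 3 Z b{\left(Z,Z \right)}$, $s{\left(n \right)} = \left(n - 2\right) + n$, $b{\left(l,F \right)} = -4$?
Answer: $3835$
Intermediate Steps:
$g{\left(V \right)} = 137 + 10 V$ ($g{\left(V \right)} = -3 + \left(V + 14\right) \left(-84 + 94\right) = -3 + \left(14 + V\right) 10 = -3 + \left(140 + 10 V\right) = 137 + 10 V$)
$s{\left(n \right)} = -2 + 2 n$ ($s{\left(n \right)} = \left(-2 + n\right) + n = -2 + 2 n$)
$O{\left(o,Z \right)} = 12 Z$ ($O{\left(o,Z \right)} = - 3 Z \left(-4\right) = 12 Z$)
$O{\left(s{\left(-14 \right)},191 \right)} - g{\left(-168 \right)} = 12 \cdot 191 - \left(137 + 10 \left(-168\right)\right) = 2292 - \left(137 - 1680\right) = 2292 - -1543 = 2292 + 1543 = 3835$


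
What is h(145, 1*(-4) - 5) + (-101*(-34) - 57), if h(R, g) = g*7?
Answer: 3314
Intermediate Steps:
h(R, g) = 7*g
h(145, 1*(-4) - 5) + (-101*(-34) - 57) = 7*(1*(-4) - 5) + (-101*(-34) - 57) = 7*(-4 - 5) + (3434 - 57) = 7*(-9) + 3377 = -63 + 3377 = 3314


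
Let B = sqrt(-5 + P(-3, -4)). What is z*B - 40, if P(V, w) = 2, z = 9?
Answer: -40 + 9*I*sqrt(3) ≈ -40.0 + 15.588*I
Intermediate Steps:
B = I*sqrt(3) (B = sqrt(-5 + 2) = sqrt(-3) = I*sqrt(3) ≈ 1.732*I)
z*B - 40 = 9*(I*sqrt(3)) - 40 = 9*I*sqrt(3) - 40 = -40 + 9*I*sqrt(3)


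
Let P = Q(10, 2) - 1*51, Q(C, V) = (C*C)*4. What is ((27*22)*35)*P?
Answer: 7255710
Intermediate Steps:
Q(C, V) = 4*C**2 (Q(C, V) = C**2*4 = 4*C**2)
P = 349 (P = 4*10**2 - 1*51 = 4*100 - 51 = 400 - 51 = 349)
((27*22)*35)*P = ((27*22)*35)*349 = (594*35)*349 = 20790*349 = 7255710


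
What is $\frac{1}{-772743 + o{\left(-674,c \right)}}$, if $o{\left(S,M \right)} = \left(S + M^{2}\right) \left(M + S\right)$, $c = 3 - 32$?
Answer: $- \frac{1}{890144} \approx -1.1234 \cdot 10^{-6}$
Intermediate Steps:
$c = -29$ ($c = 3 - 32 = -29$)
$o{\left(S,M \right)} = \left(M + S\right) \left(S + M^{2}\right)$
$\frac{1}{-772743 + o{\left(-674,c \right)}} = \frac{1}{-772743 + \left(\left(-29\right)^{3} + \left(-674\right)^{2} - -19546 - 674 \left(-29\right)^{2}\right)} = \frac{1}{-772743 + \left(-24389 + 454276 + 19546 - 566834\right)} = \frac{1}{-772743 - 117401} = \frac{1}{-890144} = - \frac{1}{890144}$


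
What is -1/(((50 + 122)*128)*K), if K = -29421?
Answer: 1/647732736 ≈ 1.5438e-9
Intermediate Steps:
-1/(((50 + 122)*128)*K) = -1/(((50 + 122)*128)*(-29421)) = -(-1)/((172*128)*29421) = -(-1)/(22016*29421) = -1*(-1/647732736) = 1/647732736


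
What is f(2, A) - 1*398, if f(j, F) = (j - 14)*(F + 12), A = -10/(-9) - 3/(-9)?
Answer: -1678/3 ≈ -559.33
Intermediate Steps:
A = 13/9 (A = -10*(-1/9) - 3*(-1/9) = 10/9 + 1/3 = 13/9 ≈ 1.4444)
f(j, F) = (-14 + j)*(12 + F)
f(2, A) - 1*398 = (-168 - 14*13/9 + 12*2 + (13/9)*2) - 1*398 = (-168 - 182/9 + 24 + 26/9) - 398 = -484/3 - 398 = -1678/3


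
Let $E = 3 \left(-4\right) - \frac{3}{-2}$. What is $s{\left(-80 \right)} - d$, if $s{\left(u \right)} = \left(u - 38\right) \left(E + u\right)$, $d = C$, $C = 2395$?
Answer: $8284$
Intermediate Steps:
$E = - \frac{21}{2}$ ($E = -12 - - \frac{3}{2} = -12 + \frac{3}{2} = - \frac{21}{2} \approx -10.5$)
$d = 2395$
$s{\left(u \right)} = \left(-38 + u\right) \left(- \frac{21}{2} + u\right)$ ($s{\left(u \right)} = \left(u - 38\right) \left(- \frac{21}{2} + u\right) = \left(-38 + u\right) \left(- \frac{21}{2} + u\right)$)
$s{\left(-80 \right)} - d = \left(399 + \left(-80\right)^{2} - -3880\right) - 2395 = \left(399 + 6400 + 3880\right) - 2395 = 10679 - 2395 = 8284$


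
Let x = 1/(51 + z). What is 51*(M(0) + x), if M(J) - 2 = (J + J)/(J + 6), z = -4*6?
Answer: 935/9 ≈ 103.89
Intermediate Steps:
z = -24
M(J) = 2 + 2*J/(6 + J) (M(J) = 2 + (J + J)/(J + 6) = 2 + (2*J)/(6 + J) = 2 + 2*J/(6 + J))
x = 1/27 (x = 1/(51 - 24) = 1/27 ≈ 0.037037)
51*(M(0) + x) = 51*(4*(3 + 0)/(6 + 0) + 1/27) = 51*(4*3/6 + 1/27) = 51*(4*(1/6)*3 + 1/27) = 51*(2 + 1/27) = 51*(55/27) = 935/9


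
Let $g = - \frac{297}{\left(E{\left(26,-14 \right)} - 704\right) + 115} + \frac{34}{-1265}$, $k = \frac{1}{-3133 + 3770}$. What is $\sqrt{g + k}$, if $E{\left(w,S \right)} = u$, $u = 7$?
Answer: $\frac{\sqrt{241885885159490}}{22332310} \approx 0.69642$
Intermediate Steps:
$E{\left(w,S \right)} = 7$
$k = \frac{1}{637} \approx 0.0015699$
$g = \frac{118639}{245410}$ ($g = - \frac{297}{\left(7 - 704\right) + 115} + \frac{34}{-1265} = - \frac{297}{-697 + 115} + 34 \left(- \frac{1}{1265}\right) = - \frac{297}{-582} - \frac{34}{1265} = \left(-297\right) \left(- \frac{1}{582}\right) - \frac{34}{1265} = \frac{99}{194} - \frac{34}{1265} = \frac{118639}{245410} \approx 0.48343$)
$\sqrt{g + k} = \sqrt{\frac{118639}{245410} + \frac{1}{637}} = \sqrt{\frac{75818453}{156326170}} = \frac{\sqrt{241885885159490}}{22332310}$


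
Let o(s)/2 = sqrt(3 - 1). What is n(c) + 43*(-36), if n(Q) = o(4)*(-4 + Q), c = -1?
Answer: -1548 - 10*sqrt(2) ≈ -1562.1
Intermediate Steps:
o(s) = 2*sqrt(2) (o(s) = 2*sqrt(3 - 1) = 2*sqrt(2))
n(Q) = 2*sqrt(2)*(-4 + Q) (n(Q) = (2*sqrt(2))*(-4 + Q) = 2*sqrt(2)*(-4 + Q))
n(c) + 43*(-36) = 2*sqrt(2)*(-4 - 1) + 43*(-36) = 2*sqrt(2)*(-5) - 1548 = -10*sqrt(2) - 1548 = -1548 - 10*sqrt(2)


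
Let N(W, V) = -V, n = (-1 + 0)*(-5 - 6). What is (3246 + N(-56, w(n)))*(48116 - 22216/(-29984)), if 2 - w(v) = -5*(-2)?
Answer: 293415693715/1874 ≈ 1.5657e+8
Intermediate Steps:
n = 11 (n = -1*(-11) = 11)
w(v) = -8 (w(v) = 2 - (-5)*(-2) = 2 - 1*10 = 2 - 10 = -8)
(3246 + N(-56, w(n)))*(48116 - 22216/(-29984)) = (3246 - 1*(-8))*(48116 - 22216/(-29984)) = (3246 + 8)*(48116 - 22216*(-1/29984)) = 3254*(48116 + 2777/3748) = 3254*(180341545/3748) = 293415693715/1874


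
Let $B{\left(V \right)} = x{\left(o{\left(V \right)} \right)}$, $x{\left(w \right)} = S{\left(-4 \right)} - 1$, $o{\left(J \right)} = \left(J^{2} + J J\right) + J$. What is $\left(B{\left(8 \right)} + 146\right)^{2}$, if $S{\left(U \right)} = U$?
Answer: $19881$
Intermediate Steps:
$o{\left(J \right)} = J + 2 J^{2}$ ($o{\left(J \right)} = \left(J^{2} + J^{2}\right) + J = 2 J^{2} + J = J + 2 J^{2}$)
$x{\left(w \right)} = -5$ ($x{\left(w \right)} = -4 - 1 = -5$)
$B{\left(V \right)} = -5$
$\left(B{\left(8 \right)} + 146\right)^{2} = \left(-5 + 146\right)^{2} = 141^{2} = 19881$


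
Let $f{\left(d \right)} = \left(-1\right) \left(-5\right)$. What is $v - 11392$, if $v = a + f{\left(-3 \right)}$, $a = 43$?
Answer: $-11344$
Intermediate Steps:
$f{\left(d \right)} = 5$
$v = 48$ ($v = 43 + 5 = 48$)
$v - 11392 = 48 - 11392 = -11344$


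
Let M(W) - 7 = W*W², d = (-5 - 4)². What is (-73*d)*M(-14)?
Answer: 16183881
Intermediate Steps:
d = 81 (d = (-9)² = 81)
M(W) = 7 + W³ (M(W) = 7 + W*W² = 7 + W³)
(-73*d)*M(-14) = (-73*81)*(7 + (-14)³) = -5913*(7 - 2744) = -5913*(-2737) = 16183881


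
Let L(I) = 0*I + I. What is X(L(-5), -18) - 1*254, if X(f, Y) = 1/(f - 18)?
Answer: -5843/23 ≈ -254.04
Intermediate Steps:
L(I) = I (L(I) = 0 + I = I)
X(f, Y) = 1/(-18 + f)
X(L(-5), -18) - 1*254 = 1/(-18 - 5) - 1*254 = 1/(-23) - 254 = -1/23 - 254 = -5843/23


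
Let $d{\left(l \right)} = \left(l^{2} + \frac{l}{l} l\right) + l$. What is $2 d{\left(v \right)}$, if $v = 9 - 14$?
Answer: $30$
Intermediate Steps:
$v = -5$
$d{\left(l \right)} = l^{2} + 2 l$ ($d{\left(l \right)} = \left(l^{2} + 1 l\right) + l = \left(l^{2} + l\right) + l = \left(l + l^{2}\right) + l = l^{2} + 2 l$)
$2 d{\left(v \right)} = 2 \left(- 5 \left(2 - 5\right)\right) = 2 \left(\left(-5\right) \left(-3\right)\right) = 2 \cdot 15 = 30$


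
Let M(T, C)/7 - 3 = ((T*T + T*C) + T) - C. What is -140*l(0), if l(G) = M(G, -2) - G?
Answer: -4900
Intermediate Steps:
M(T, C) = 21 - 7*C + 7*T + 7*T² + 7*C*T (M(T, C) = 21 + 7*(((T*T + T*C) + T) - C) = 21 + 7*(((T² + C*T) + T) - C) = 21 + 7*((T + T² + C*T) - C) = 21 + 7*(T + T² - C + C*T) = 21 + (-7*C + 7*T + 7*T² + 7*C*T) = 21 - 7*C + 7*T + 7*T² + 7*C*T)
l(G) = 35 - 8*G + 7*G² (l(G) = (21 - 7*(-2) + 7*G + 7*G² + 7*(-2)*G) - G = (21 + 14 + 7*G + 7*G² - 14*G) - G = (35 - 7*G + 7*G²) - G = 35 - 8*G + 7*G²)
-140*l(0) = -140*(35 - 8*0 + 7*0²) = -140*(35 + 0 + 7*0) = -140*(35 + 0 + 0) = -140*35 = -4900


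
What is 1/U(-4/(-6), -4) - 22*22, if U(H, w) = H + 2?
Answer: -3869/8 ≈ -483.63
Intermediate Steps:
U(H, w) = 2 + H
1/U(-4/(-6), -4) - 22*22 = 1/(2 - 4/(-6)) - 22*22 = 1/(2 - 4*(-⅙)) - 484 = 1/(2 + ⅔) - 484 = 1/(8/3) - 484 = 3/8 - 484 = -3869/8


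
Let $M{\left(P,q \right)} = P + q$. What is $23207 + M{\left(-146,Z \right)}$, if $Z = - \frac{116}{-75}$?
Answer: $\frac{1729691}{75} \approx 23063.0$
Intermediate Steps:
$Z = \frac{116}{75}$ ($Z = \left(-116\right) \left(- \frac{1}{75}\right) = \frac{116}{75} \approx 1.5467$)
$23207 + M{\left(-146,Z \right)} = 23207 + \left(-146 + \frac{116}{75}\right) = 23207 - \frac{10834}{75} = \frac{1729691}{75}$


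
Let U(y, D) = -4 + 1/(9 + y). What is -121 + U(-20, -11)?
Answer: -1376/11 ≈ -125.09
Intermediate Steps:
-121 + U(-20, -11) = -121 + (-35 - 4*(-20))/(9 - 20) = -121 + (-35 + 80)/(-11) = -121 - 1/11*45 = -121 - 45/11 = -1376/11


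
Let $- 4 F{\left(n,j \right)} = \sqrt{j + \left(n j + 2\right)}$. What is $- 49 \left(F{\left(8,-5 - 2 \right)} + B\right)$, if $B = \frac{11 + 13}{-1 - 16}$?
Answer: $\frac{1176}{17} + \frac{49 i \sqrt{61}}{4} \approx 69.177 + 95.676 i$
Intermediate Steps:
$F{\left(n,j \right)} = - \frac{\sqrt{2 + j + j n}}{4}$ ($F{\left(n,j \right)} = - \frac{\sqrt{j + \left(n j + 2\right)}}{4} = - \frac{\sqrt{j + \left(j n + 2\right)}}{4} = - \frac{\sqrt{j + \left(2 + j n\right)}}{4} = - \frac{\sqrt{2 + j + j n}}{4}$)
$B = - \frac{24}{17}$ ($B = \frac{24}{-17} = 24 \left(- \frac{1}{17}\right) = - \frac{24}{17} \approx -1.4118$)
$- 49 \left(F{\left(8,-5 - 2 \right)} + B\right) = - 49 \left(- \frac{\sqrt{2 - 7 + \left(-5 - 2\right) 8}}{4} - \frac{24}{17}\right) = - 49 \left(- \frac{\sqrt{2 - 7 - 56}}{4} - \frac{24}{17}\right) = - 49 \left(- \frac{\sqrt{-61}}{4} - \frac{24}{17}\right) = - 49 \left(- \frac{i \sqrt{61}}{4} - \frac{24}{17}\right) = - 49 \left(- \frac{24}{17} - \frac{i \sqrt{61}}{4}\right) = \frac{1176}{17} + \frac{49 i \sqrt{61}}{4}$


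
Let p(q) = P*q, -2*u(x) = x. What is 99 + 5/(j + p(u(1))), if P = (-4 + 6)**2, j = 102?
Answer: 1981/20 ≈ 99.050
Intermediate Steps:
u(x) = -x/2
P = 4 (P = 2**2 = 4)
p(q) = 4*q
99 + 5/(j + p(u(1))) = 99 + 5/(102 + 4*(-1/2*1)) = 99 + 5/(102 + 4*(-1/2)) = 99 + 5/(102 - 2) = 99 + 5/100 = 99 + 5*(1/100) = 99 + 1/20 = 1981/20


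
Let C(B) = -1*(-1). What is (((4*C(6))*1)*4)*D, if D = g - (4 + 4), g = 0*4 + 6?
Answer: -32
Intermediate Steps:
C(B) = 1
g = 6 (g = 0 + 6 = 6)
D = -2 (D = 6 - (4 + 4) = 6 - 1*8 = 6 - 8 = -2)
(((4*C(6))*1)*4)*D = (((4*1)*1)*4)*(-2) = ((4*1)*4)*(-2) = (4*4)*(-2) = 16*(-2) = -32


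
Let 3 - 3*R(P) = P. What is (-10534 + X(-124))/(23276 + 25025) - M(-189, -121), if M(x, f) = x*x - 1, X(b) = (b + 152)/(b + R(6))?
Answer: -215665281778/6037625 ≈ -35720.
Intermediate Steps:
R(P) = 1 - P/3
X(b) = (152 + b)/(-1 + b) (X(b) = (b + 152)/(b + (1 - ⅓*6)) = (152 + b)/(b + (1 - 2)) = (152 + b)/(b - 1) = (152 + b)/(-1 + b))
M(x, f) = -1 + x² (M(x, f) = x² - 1 = -1 + x²)
(-10534 + X(-124))/(23276 + 25025) - M(-189, -121) = (-10534 + (152 - 124)/(-1 - 124))/(23276 + 25025) - (-1 + (-189)²) = (-10534 + 28/(-125))/48301 - (-1 + 35721) = (-10534 - 1/125*28)*(1/48301) - 1*35720 = (-10534 - 28/125)*(1/48301) - 35720 = -1316778/125*1/48301 - 35720 = -1316778/6037625 - 35720 = -215665281778/6037625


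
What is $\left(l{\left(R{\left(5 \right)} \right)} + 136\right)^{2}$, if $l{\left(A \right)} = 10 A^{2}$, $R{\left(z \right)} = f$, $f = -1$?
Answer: $21316$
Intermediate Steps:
$R{\left(z \right)} = -1$
$\left(l{\left(R{\left(5 \right)} \right)} + 136\right)^{2} = \left(10 \left(-1\right)^{2} + 136\right)^{2} = \left(10 \cdot 1 + 136\right)^{2} = \left(10 + 136\right)^{2} = 146^{2} = 21316$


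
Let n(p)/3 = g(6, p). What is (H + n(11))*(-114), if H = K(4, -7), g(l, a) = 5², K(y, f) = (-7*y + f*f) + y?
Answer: -11400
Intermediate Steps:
K(y, f) = f² - 6*y (K(y, f) = (-7*y + f²) + y = (f² - 7*y) + y = f² - 6*y)
g(l, a) = 25
H = 25 (H = (-7)² - 6*4 = 49 - 24 = 25)
n(p) = 75 (n(p) = 3*25 = 75)
(H + n(11))*(-114) = (25 + 75)*(-114) = 100*(-114) = -11400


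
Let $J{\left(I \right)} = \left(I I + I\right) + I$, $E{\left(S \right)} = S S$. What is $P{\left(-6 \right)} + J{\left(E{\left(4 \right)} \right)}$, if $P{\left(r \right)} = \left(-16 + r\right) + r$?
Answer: $260$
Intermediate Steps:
$E{\left(S \right)} = S^{2}$
$P{\left(r \right)} = -16 + 2 r$
$J{\left(I \right)} = I^{2} + 2 I$ ($J{\left(I \right)} = \left(I^{2} + I\right) + I = \left(I + I^{2}\right) + I = I^{2} + 2 I$)
$P{\left(-6 \right)} + J{\left(E{\left(4 \right)} \right)} = \left(-16 + 2 \left(-6\right)\right) + 4^{2} \left(2 + 4^{2}\right) = \left(-16 - 12\right) + 16 \left(2 + 16\right) = -28 + 16 \cdot 18 = -28 + 288 = 260$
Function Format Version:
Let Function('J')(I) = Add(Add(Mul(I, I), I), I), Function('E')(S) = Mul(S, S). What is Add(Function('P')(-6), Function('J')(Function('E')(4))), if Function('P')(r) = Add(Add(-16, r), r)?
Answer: 260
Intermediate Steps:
Function('E')(S) = Pow(S, 2)
Function('P')(r) = Add(-16, Mul(2, r))
Function('J')(I) = Add(Pow(I, 2), Mul(2, I)) (Function('J')(I) = Add(Add(Pow(I, 2), I), I) = Add(Add(I, Pow(I, 2)), I) = Add(Pow(I, 2), Mul(2, I)))
Add(Function('P')(-6), Function('J')(Function('E')(4))) = Add(Add(-16, Mul(2, -6)), Mul(Pow(4, 2), Add(2, Pow(4, 2)))) = Add(Add(-16, -12), Mul(16, Add(2, 16))) = Add(-28, Mul(16, 18)) = Add(-28, 288) = 260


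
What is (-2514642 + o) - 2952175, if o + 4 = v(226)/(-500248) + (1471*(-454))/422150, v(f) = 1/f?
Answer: -130456456467539434691/23863305331600 ≈ -5.4668e+6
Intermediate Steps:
o = -133204557917491/23863305331600 (o = -4 + (1/(226*(-500248)) + (1471*(-454))/422150) = -4 + ((1/226)*(-1/500248) - 667834*1/422150) = -4 + (-1/113056048 - 333917/211075) = -4 - 37751336591091/23863305331600 = -133204557917491/23863305331600 ≈ -5.5820)
(-2514642 + o) - 2952175 = (-2514642 - 133204557917491/23863305331600) - 2952175 = -60007803050223204691/23863305331600 - 2952175 = -130456456467539434691/23863305331600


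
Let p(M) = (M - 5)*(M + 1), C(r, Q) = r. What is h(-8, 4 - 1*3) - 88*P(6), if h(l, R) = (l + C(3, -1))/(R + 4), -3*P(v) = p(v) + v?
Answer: 1141/3 ≈ 380.33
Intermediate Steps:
p(M) = (1 + M)*(-5 + M) (p(M) = (-5 + M)*(1 + M) = (1 + M)*(-5 + M))
P(v) = 5/3 + v - v²/3 (P(v) = -((-5 + v² - 4*v) + v)/3 = -(-5 + v² - 3*v)/3 = 5/3 + v - v²/3)
h(l, R) = (3 + l)/(4 + R) (h(l, R) = (l + 3)/(R + 4) = (3 + l)/(4 + R))
h(-8, 4 - 1*3) - 88*P(6) = (3 - 8)/(4 + (4 - 1*3)) - 88*(5/3 + 6 - ⅓*6²) = -5/(4 + (4 - 3)) - 88*(5/3 + 6 - ⅓*36) = -5/(4 + 1) - 88*(5/3 + 6 - 12) = -5/5 - 88*(-13/3) = (⅕)*(-5) + 1144/3 = -1 + 1144/3 = 1141/3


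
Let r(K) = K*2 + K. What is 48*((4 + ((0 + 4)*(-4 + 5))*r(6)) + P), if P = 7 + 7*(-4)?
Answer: 2640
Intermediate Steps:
P = -21 (P = 7 - 28 = -21)
r(K) = 3*K (r(K) = 2*K + K = 3*K)
48*((4 + ((0 + 4)*(-4 + 5))*r(6)) + P) = 48*((4 + ((0 + 4)*(-4 + 5))*(3*6)) - 21) = 48*((4 + (4*1)*18) - 21) = 48*((4 + 4*18) - 21) = 48*((4 + 72) - 21) = 48*(76 - 21) = 48*55 = 2640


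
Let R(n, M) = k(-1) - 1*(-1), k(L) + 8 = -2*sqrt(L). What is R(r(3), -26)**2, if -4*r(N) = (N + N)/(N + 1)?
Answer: 45 + 28*I ≈ 45.0 + 28.0*I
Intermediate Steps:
k(L) = -8 - 2*sqrt(L)
r(N) = -N/(2*(1 + N)) (r(N) = -(N + N)/(4*(N + 1)) = -2*N/(4*(1 + N)) = -N/(2*(1 + N)))
R(n, M) = -7 - 2*I (R(n, M) = (-8 - 2*I) - 1*(-1) = (-8 - 2*I) + 1 = -7 - 2*I)
R(r(3), -26)**2 = (-7 - 2*I)**2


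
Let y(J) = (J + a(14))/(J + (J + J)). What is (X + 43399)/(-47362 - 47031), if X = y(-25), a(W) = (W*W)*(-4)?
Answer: -3255734/7079475 ≈ -0.45988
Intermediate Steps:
a(W) = -4*W² (a(W) = W²*(-4) = -4*W²)
y(J) = (-784 + J)/(3*J) (y(J) = (J - 4*14²)/(J + (J + J)) = (J - 4*196)/(J + 2*J) = (J - 784)/((3*J)) = (-784 + J)*(1/(3*J)) = (-784 + J)/(3*J))
X = 809/75 (X = (⅓)*(-784 - 25)/(-25) = (⅓)*(-1/25)*(-809) = 809/75 ≈ 10.787)
(X + 43399)/(-47362 - 47031) = (809/75 + 43399)/(-47362 - 47031) = (3255734/75)/(-94393) = (3255734/75)*(-1/94393) = -3255734/7079475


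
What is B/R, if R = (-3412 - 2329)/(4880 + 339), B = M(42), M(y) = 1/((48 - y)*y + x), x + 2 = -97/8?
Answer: -41752/10925123 ≈ -0.0038216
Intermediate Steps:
x = -113/8 (x = -2 - 97/8 = -113/8 ≈ -14.125)
M(y) = 1/(-113/8 + y*(48 - y)) (M(y) = 1/((48 - y)*y - 113/8) = 1/(y*(48 - y) - 113/8) = 1/(-113/8 + y*(48 - y)))
B = 8/1903 (B = -8/(113 - 384*42 + 8*42**2) = -8/(113 - 16128 + 8*1764) = -8/(113 - 16128 + 14112) = -8/(-1903) = -8*(-1/1903) = 8/1903 ≈ 0.0042039)
R = -5741/5219 ≈ -1.1000
B/R = 8/(1903*(-5741/5219)) = (8/1903)*(-5219/5741) = -41752/10925123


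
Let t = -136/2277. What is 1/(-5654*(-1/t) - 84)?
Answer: -68/6442791 ≈ -1.0554e-5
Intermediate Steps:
t = -136/2277 (t = -136*1/2277 = -136/2277 ≈ -0.059728)
1/(-5654*(-1/t) - 84) = 1/(-5654/((-1*(-136/2277))) - 84) = 1/(-5654/136/2277 - 84) = 1/(-5654*2277/136 - 84) = 1/(-6437079/68 - 84) = 1/(-6442791/68) = -68/6442791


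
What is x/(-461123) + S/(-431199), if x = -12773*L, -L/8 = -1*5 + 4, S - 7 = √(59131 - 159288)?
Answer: 44058410755/198835776477 - I*√100157/431199 ≈ 0.22158 - 0.00073394*I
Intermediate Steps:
S = 7 + I*√100157 (S = 7 + √(59131 - 159288) = 7 + √(-100157) = 7 + I*√100157 ≈ 7.0 + 316.48*I)
L = 8 (L = -8*(-1*5 + 4) = -8*(-5 + 4) = -8*(-1) = 8)
x = -102184 (x = -12773*8 = -102184)
x/(-461123) + S/(-431199) = -102184/(-461123) + (7 + I*√100157)/(-431199) = -102184*(-1/461123) + (7 + I*√100157)*(-1/431199) = 102184/461123 + (-7/431199 - I*√100157/431199) = 44058410755/198835776477 - I*√100157/431199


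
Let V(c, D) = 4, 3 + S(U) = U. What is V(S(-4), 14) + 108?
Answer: 112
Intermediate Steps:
S(U) = -3 + U
V(S(-4), 14) + 108 = 4 + 108 = 112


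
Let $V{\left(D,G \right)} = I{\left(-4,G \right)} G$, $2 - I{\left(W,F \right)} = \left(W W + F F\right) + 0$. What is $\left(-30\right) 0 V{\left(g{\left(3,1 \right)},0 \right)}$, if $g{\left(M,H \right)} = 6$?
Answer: $0$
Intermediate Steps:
$I{\left(W,F \right)} = 2 - F^{2} - W^{2}$ ($I{\left(W,F \right)} = 2 - \left(\left(W W + F F\right) + 0\right) = 2 - \left(\left(W^{2} + F^{2}\right) + 0\right) = 2 - \left(\left(F^{2} + W^{2}\right) + 0\right) = 2 - \left(F^{2} + W^{2}\right) = 2 - F^{2} - W^{2}$)
$V{\left(D,G \right)} = G \left(-14 - G^{2}\right)$ ($V{\left(D,G \right)} = \left(2 - G^{2} - \left(-4\right)^{2}\right) G = \left(2 - G^{2} - 16\right) G = \left(-14 - G^{2}\right) G = G \left(-14 - G^{2}\right)$)
$\left(-30\right) 0 V{\left(g{\left(3,1 \right)},0 \right)} = \left(-30\right) 0 \left(\left(-1\right) 0 \left(14 + 0^{2}\right)\right) = 0 \left(\left(-1\right) 0 \left(14 + 0\right)\right) = 0 \left(\left(-1\right) 0 \cdot 14\right) = 0 \cdot 0 = 0$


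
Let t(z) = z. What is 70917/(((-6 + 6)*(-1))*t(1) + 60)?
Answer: 23639/20 ≈ 1181.9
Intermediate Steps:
70917/(((-6 + 6)*(-1))*t(1) + 60) = 70917/(((-6 + 6)*(-1))*1 + 60) = 70917/((0*(-1))*1 + 60) = 70917/(0*1 + 60) = 70917/(0 + 60) = 70917/60 = 70917*(1/60) = 23639/20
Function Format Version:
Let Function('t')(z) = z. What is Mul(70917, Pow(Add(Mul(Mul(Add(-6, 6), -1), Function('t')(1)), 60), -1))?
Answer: Rational(23639, 20) ≈ 1181.9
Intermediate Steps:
Mul(70917, Pow(Add(Mul(Mul(Add(-6, 6), -1), Function('t')(1)), 60), -1)) = Mul(70917, Pow(Add(Mul(Mul(Add(-6, 6), -1), 1), 60), -1)) = Mul(70917, Pow(Add(Mul(Mul(0, -1), 1), 60), -1)) = Mul(70917, Pow(Add(Mul(0, 1), 60), -1)) = Mul(70917, Pow(Add(0, 60), -1)) = Mul(70917, Pow(60, -1)) = Mul(70917, Rational(1, 60)) = Rational(23639, 20)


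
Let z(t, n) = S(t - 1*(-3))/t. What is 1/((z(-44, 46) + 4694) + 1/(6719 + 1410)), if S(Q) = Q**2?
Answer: 32516/151387849 ≈ 0.00021479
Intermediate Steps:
z(t, n) = (3 + t)**2/t (z(t, n) = (t - 1*(-3))**2/t = (t + 3)**2/t = (3 + t)**2/t)
1/((z(-44, 46) + 4694) + 1/(6719 + 1410)) = 1/(((3 - 44)**2/(-44) + 4694) + 1/(6719 + 1410)) = 1/((-1/44*(-41)**2 + 4694) + 1/8129) = 1/((-1/44*1681 + 4694) + 1/8129) = 1/((-1681/44 + 4694) + 1/8129) = 1/(204855/44 + 1/8129) = 1/(151387849/32516) = 32516/151387849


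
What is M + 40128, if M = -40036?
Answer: 92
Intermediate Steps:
M + 40128 = -40036 + 40128 = 92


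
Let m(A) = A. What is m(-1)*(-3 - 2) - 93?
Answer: -88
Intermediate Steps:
m(-1)*(-3 - 2) - 93 = -(-3 - 2) - 93 = -1*(-5) - 93 = 5 - 93 = -88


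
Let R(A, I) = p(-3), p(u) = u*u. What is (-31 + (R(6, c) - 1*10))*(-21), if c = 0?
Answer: 672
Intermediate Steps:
p(u) = u²
R(A, I) = 9 (R(A, I) = (-3)² = 9)
(-31 + (R(6, c) - 1*10))*(-21) = (-31 + (9 - 1*10))*(-21) = (-31 + (9 - 10))*(-21) = (-31 - 1)*(-21) = -32*(-21) = 672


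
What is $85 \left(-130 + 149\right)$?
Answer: $1615$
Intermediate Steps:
$85 \left(-130 + 149\right) = 85 \cdot 19 = 1615$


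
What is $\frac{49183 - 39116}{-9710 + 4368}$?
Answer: $- \frac{10067}{5342} \approx -1.8845$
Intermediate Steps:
$\frac{49183 - 39116}{-9710 + 4368} = \frac{10067}{-5342} = 10067 \left(- \frac{1}{5342}\right) = - \frac{10067}{5342}$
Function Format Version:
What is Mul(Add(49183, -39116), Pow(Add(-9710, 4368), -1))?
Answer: Rational(-10067, 5342) ≈ -1.8845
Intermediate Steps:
Mul(Add(49183, -39116), Pow(Add(-9710, 4368), -1)) = Mul(10067, Pow(-5342, -1)) = Mul(10067, Rational(-1, 5342)) = Rational(-10067, 5342)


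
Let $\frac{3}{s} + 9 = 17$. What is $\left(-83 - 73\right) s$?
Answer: $- \frac{117}{2} \approx -58.5$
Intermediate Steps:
$s = \frac{3}{8}$ ($s = \frac{3}{-9 + 17} = \frac{3}{8} \approx 0.375$)
$\left(-83 - 73\right) s = \left(-83 - 73\right) \frac{3}{8} = \left(-156\right) \frac{3}{8} = - \frac{117}{2}$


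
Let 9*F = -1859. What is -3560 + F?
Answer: -33899/9 ≈ -3766.6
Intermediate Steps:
F = -1859/9 (F = (⅑)*(-1859) = -1859/9 ≈ -206.56)
-3560 + F = -3560 - 1859/9 = -33899/9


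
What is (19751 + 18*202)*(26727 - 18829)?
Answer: 184710526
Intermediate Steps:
(19751 + 18*202)*(26727 - 18829) = (19751 + 3636)*7898 = 23387*7898 = 184710526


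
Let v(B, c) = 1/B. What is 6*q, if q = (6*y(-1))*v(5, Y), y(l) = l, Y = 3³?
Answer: -36/5 ≈ -7.2000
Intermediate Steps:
Y = 27
q = -6/5 (q = (6*(-1))/5 = -6*⅕ = -6/5 ≈ -1.2000)
6*q = 6*(-6/5) = -36/5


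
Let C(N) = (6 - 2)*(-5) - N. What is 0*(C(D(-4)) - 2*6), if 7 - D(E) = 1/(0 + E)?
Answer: 0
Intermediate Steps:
D(E) = 7 - 1/E (D(E) = 7 - 1/(0 + E) = 7 - 1/E)
C(N) = -20 - N (C(N) = 4*(-5) - N = -20 - N)
0*(C(D(-4)) - 2*6) = 0*((-20 - (7 - 1/(-4))) - 2*6) = 0*((-20 - (7 - 1*(-¼))) - 12) = 0*((-20 - (7 + ¼)) - 12) = 0*((-20 - 1*29/4) - 12) = 0*((-20 - 29/4) - 12) = 0*(-109/4 - 12) = 0*(-157/4) = 0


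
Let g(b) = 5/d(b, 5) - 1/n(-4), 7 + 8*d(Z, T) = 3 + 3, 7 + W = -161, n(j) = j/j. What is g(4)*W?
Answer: 6888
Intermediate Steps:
n(j) = 1
W = -168 (W = -7 - 161 = -168)
d(Z, T) = -⅛ (d(Z, T) = -7/8 + (3 + 3)/8 = -7/8 + (⅛)*6 = -7/8 + ¾ = -⅛)
g(b) = -41 (g(b) = 5/(-⅛) - 1/1 = 5*(-8) - 1*1 = -40 - 1 = -41)
g(4)*W = -41*(-168) = 6888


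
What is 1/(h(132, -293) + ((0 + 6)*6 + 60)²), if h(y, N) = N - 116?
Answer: 1/8807 ≈ 0.00011355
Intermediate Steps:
h(y, N) = -116 + N
1/(h(132, -293) + ((0 + 6)*6 + 60)²) = 1/((-116 - 293) + ((0 + 6)*6 + 60)²) = 1/(-409 + (6*6 + 60)²) = 1/(-409 + (36 + 60)²) = 1/(-409 + 96²) = 1/(-409 + 9216) = 1/8807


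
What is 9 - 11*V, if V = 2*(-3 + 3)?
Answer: 9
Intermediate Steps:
V = 0 (V = 2*0 = 0)
9 - 11*V = 9 - 11*0 = 9 + 0 = 9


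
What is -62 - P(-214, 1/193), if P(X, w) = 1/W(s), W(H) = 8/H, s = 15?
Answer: -511/8 ≈ -63.875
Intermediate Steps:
P(X, w) = 15/8 (P(X, w) = 1/(8/15) = 15/8)
-62 - P(-214, 1/193) = -62 - 1*15/8 = -62 - 15/8 = -511/8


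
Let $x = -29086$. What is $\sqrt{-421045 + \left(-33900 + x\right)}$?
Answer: $i \sqrt{484031} \approx 695.72 i$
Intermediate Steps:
$\sqrt{-421045 + \left(-33900 + x\right)} = \sqrt{-421045 - 62986} = \sqrt{-484031} = i \sqrt{484031}$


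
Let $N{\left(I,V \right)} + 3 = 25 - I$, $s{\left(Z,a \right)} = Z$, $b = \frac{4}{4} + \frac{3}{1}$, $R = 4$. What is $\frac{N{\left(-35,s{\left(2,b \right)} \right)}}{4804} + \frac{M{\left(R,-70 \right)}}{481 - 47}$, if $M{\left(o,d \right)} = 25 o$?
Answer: $\frac{252569}{1042468} \approx 0.24228$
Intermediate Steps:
$b = 4$ ($b = 4 \cdot \frac{1}{4} + 3 \cdot 1 = 1 + 3 = 4$)
$N{\left(I,V \right)} = 22 - I$ ($N{\left(I,V \right)} = -3 - \left(-25 + I\right) = 22 - I$)
$\frac{N{\left(-35,s{\left(2,b \right)} \right)}}{4804} + \frac{M{\left(R,-70 \right)}}{481 - 47} = \frac{22 - -35}{4804} + \frac{25 \cdot 4}{481 - 47} = \left(22 + 35\right) \frac{1}{4804} + \frac{100}{434} = 57 \cdot \frac{1}{4804} + 100 \cdot \frac{1}{434} = \frac{57}{4804} + \frac{50}{217} = \frac{252569}{1042468}$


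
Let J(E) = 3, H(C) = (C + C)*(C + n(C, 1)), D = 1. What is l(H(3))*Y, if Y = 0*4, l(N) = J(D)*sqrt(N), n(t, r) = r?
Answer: 0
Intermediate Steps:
H(C) = 2*C*(1 + C) (H(C) = (C + C)*(C + 1) = (2*C)*(1 + C) = 2*C*(1 + C))
l(N) = 3*sqrt(N)
Y = 0
l(H(3))*Y = (3*sqrt(2*3*(1 + 3)))*0 = (3*sqrt(2*3*4))*0 = (3*sqrt(24))*0 = (3*(2*sqrt(6)))*0 = (6*sqrt(6))*0 = 0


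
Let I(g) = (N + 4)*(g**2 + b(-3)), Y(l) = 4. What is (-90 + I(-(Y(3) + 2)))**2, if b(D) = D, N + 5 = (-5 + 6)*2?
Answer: 3249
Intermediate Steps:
N = -3 (N = -5 + (-5 + 6)*2 = -5 + 1*2 = -5 + 2 = -3)
I(g) = -3 + g**2 (I(g) = (-3 + 4)*(g**2 - 3) = 1*(-3 + g**2) = -3 + g**2)
(-90 + I(-(Y(3) + 2)))**2 = (-90 + (-3 + (-(4 + 2))**2))**2 = (-90 + (-3 + (-1*6)**2))**2 = (-90 + (-3 + (-6)**2))**2 = (-90 + (-3 + 36))**2 = (-90 + 33)**2 = (-57)**2 = 3249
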